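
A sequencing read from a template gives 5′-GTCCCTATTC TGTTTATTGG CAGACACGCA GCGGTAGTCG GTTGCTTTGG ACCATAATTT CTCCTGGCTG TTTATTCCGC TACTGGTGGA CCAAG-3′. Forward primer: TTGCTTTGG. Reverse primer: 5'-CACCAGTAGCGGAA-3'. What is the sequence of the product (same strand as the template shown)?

The forward primer matches the template at positions 42–50.
Taking the reverse complement of CACCAGTAGCGGAA gives TTCCGCTACTGGTG, found at positions 75–88 on the template; the primer anneals here to the top strand with its 3' end pointing upstream.
The product is the template from position 42 through 88 (47 bp).

5'-TTGCTTTGGACCATAATTTCTCCTGGCTGTTTATTCCGCTACTGGTG-3'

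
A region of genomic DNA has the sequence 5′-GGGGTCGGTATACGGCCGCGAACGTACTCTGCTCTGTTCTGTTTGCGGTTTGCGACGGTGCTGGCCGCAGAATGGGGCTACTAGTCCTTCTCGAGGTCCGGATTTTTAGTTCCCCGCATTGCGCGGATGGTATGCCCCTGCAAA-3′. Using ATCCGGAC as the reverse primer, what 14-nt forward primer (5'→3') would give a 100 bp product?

5'-GTCGGTATACGGCC-3'

The reverse primer's reverse complement GTCCGGAT matches the template at positions 96–103, so the product ends at position 103.
A 100 bp product then starts at position 103 − 100 + 1 = 4.
The forward primer is identical to the top strand there: GTCGGTATACGGCC.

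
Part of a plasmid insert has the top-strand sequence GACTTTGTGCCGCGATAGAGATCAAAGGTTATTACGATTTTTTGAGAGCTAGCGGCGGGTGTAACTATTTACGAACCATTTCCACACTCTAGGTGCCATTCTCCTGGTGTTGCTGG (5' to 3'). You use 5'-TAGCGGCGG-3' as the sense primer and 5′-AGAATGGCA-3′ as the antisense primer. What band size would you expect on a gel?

The forward primer matches the template at positions 50–58.
Reverse complement of the reverse primer: TGCCATTCT. This occurs on the top strand at positions 94–102.
Product length = (reverse-primer end) − (forward-primer start) + 1 = 102 − 50 + 1 = 53 bp.

53 bp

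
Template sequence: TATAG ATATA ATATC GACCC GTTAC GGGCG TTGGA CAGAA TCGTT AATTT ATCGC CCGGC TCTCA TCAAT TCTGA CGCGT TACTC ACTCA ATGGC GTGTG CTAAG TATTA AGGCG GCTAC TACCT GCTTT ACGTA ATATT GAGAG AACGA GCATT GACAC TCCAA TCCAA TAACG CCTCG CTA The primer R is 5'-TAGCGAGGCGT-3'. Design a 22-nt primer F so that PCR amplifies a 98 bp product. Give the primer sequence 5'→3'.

The reverse primer's reverse complement ACGCCTCGCTA matches the template at positions 173–183, so the product ends at position 183.
A 98 bp product then starts at position 183 − 98 + 1 = 86.
The forward primer is identical to the top strand there: ACTCAATGGCGTGTGCTAAGTA.

5'-ACTCAATGGCGTGTGCTAAGTA-3'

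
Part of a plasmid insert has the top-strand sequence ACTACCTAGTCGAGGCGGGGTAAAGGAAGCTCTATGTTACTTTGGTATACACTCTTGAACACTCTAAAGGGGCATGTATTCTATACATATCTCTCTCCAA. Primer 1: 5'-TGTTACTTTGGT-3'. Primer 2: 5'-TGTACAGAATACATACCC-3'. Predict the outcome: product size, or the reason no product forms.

Primer 2 (TGTACAGAATACATACCC) does not match the top strand, and its reverse complement GGGTATGTATTCTGTACA does not match either.
With no annealing site for primer 2, no amplification occurs.

No product — primer 2 has no binding site in the template.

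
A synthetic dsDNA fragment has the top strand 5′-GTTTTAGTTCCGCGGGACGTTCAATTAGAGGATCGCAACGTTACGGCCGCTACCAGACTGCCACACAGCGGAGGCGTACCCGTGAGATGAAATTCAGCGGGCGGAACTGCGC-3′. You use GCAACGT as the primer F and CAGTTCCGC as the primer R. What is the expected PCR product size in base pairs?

Forward primer GCAACGT is found on the top strand at positions 35–41.
The reverse primer's reverse complement is GCGGAACTG, which matches the template at positions 101–109.
Product length = (reverse-primer end) − (forward-primer start) + 1 = 109 − 35 + 1 = 75 bp.

75 bp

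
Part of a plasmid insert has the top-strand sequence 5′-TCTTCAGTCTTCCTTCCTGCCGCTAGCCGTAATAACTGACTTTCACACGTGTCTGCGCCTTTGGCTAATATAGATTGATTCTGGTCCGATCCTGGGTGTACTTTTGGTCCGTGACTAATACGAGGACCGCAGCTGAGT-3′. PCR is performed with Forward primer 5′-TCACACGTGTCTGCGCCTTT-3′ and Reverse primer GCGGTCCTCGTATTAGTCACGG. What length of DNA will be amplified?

The forward primer matches the template at positions 43–62.
Reverse complement of the reverse primer: CCGTGACTAATACGAGGACCGC. This occurs on the top strand at positions 109–130.
The product runs from position 43 to position 130, so its length is 130 − 43 + 1 = 88 bp.

88 bp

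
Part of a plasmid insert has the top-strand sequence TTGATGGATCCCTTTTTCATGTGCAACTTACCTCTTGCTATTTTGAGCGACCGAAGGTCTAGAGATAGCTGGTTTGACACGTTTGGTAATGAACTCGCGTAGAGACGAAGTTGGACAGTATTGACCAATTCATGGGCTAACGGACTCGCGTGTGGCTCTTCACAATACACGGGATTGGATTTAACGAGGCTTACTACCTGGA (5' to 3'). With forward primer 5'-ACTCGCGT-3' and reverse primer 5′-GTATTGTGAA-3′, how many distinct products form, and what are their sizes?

The forward primer ACTCGCGT matches the top strand at positions 93–100, 144–151.
The reverse primer's reverse complement is TTCACAATAC, matching at positions 159–168.
Each forward site pairs with the reverse site to give a product ending at position 168: sizes 76, 25 bp.

Two products: 76 bp, 25 bp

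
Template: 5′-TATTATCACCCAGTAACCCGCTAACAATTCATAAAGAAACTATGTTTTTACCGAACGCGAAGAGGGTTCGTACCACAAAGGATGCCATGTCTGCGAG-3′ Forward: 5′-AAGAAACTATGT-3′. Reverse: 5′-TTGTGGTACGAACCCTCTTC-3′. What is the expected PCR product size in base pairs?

45 bp

Forward primer AAGAAACTATGT is found on the top strand at positions 34–45.
The reverse primer's reverse complement is GAAGAGGGTTCGTACCACAA, which matches the template at positions 59–78.
The product runs from position 34 to position 78, so its length is 78 − 34 + 1 = 45 bp.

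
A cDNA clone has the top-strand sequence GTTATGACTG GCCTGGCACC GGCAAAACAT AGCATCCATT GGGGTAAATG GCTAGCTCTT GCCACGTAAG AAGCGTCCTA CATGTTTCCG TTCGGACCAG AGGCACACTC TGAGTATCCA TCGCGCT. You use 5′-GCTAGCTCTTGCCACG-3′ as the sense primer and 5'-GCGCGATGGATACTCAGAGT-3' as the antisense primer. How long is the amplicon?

The forward primer matches the template at positions 51–66.
Taking the reverse complement of GCGCGATGGATACTCAGAGT gives ACTCTGAGTATCCATCGCGC, found at positions 107–126 on the template; the primer anneals here to the top strand with its 3' end pointing upstream.
The product runs from position 51 to position 126, so its length is 126 − 51 + 1 = 76 bp.

76 bp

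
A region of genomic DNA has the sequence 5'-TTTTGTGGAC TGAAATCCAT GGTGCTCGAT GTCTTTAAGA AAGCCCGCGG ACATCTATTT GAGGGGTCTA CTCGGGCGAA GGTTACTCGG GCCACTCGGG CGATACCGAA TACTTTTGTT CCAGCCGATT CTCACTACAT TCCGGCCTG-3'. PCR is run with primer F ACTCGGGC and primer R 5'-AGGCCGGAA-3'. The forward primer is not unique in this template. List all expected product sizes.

79 bp, 64 bp, 55 bp

The forward primer ACTCGGGC matches the top strand at positions 70–77, 85–92, 94–101.
The reverse primer's reverse complement is TTCCGGCCT, matching at positions 140–148.
Each forward site pairs with the reverse site to give a product ending at position 148: sizes 79, 64, 55 bp.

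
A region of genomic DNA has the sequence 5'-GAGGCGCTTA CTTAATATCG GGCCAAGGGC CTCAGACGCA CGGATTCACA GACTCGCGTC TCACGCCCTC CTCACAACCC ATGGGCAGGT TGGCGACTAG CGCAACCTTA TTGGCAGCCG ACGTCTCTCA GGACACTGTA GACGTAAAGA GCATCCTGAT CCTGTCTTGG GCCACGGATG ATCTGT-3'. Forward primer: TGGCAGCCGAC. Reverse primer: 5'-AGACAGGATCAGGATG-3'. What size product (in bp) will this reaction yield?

Forward primer TGGCAGCCGAC is found on the top strand at positions 112–122.
Reverse complement of the reverse primer: CATCCTGATCCTGTCT. This occurs on the top strand at positions 152–167.
Amplicon spans positions 112–167: 56 bp.

56 bp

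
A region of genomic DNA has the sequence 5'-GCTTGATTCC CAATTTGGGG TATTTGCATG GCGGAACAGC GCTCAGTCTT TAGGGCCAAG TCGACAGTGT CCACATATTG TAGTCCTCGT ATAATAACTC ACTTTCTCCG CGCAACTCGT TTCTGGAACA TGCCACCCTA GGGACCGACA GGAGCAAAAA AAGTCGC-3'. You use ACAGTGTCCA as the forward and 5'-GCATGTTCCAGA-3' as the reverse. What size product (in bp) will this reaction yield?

70 bp

Scanning the template, ACAGTGTCCA occurs at positions 64–73; this primer anneals to the bottom strand there with its 3' end pointing downstream.
Taking the reverse complement of GCATGTTCCAGA gives TCTGGAACATGC, found at positions 122–133 on the template; the primer anneals here to the top strand with its 3' end pointing upstream.
The product runs from position 64 to position 133, so its length is 133 − 64 + 1 = 70 bp.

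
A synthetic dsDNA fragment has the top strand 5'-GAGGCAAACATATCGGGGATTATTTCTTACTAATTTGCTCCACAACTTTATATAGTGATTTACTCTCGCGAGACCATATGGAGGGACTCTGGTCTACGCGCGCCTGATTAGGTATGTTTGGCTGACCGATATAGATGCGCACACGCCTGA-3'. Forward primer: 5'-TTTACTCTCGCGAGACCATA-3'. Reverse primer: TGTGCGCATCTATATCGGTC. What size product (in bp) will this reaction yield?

Forward primer TTTACTCTCGCGAGACCATA is found on the top strand at positions 59–78.
Taking the reverse complement of TGTGCGCATCTATATCGGTC gives GACCGATATAGATGCGCACA, found at positions 124–143 on the template; the primer anneals here to the top strand with its 3' end pointing upstream.
Product length = (reverse-primer end) − (forward-primer start) + 1 = 143 − 59 + 1 = 85 bp.

85 bp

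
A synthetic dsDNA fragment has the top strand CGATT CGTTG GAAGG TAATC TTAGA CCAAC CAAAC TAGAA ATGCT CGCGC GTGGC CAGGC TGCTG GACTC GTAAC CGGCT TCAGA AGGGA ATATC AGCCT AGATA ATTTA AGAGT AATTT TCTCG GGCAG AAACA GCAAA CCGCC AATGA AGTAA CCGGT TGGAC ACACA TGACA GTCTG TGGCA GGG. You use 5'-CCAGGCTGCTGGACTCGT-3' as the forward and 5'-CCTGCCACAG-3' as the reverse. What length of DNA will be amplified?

Scanning the template, CCAGGCTGCTGGACTCGT occurs at positions 55–72; this primer anneals to the bottom strand there with its 3' end pointing downstream.
Reverse complement of the reverse primer: CTGTGGCAGG. This occurs on the top strand at positions 178–187.
The product runs from position 55 to position 187, so its length is 187 − 55 + 1 = 133 bp.

133 bp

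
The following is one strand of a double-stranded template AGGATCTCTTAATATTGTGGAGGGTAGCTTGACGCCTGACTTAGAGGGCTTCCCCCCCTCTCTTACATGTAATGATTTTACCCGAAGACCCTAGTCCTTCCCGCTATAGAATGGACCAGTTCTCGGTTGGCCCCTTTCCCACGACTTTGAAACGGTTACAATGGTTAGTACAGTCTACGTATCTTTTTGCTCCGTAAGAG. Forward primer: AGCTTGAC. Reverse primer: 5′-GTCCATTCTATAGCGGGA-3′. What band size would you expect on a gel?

91 bp

Forward primer AGCTTGAC is found on the top strand at positions 26–33.
The reverse primer's reverse complement is TCCCGCTATAGAATGGAC, which matches the template at positions 99–116.
Amplicon spans positions 26–116: 91 bp.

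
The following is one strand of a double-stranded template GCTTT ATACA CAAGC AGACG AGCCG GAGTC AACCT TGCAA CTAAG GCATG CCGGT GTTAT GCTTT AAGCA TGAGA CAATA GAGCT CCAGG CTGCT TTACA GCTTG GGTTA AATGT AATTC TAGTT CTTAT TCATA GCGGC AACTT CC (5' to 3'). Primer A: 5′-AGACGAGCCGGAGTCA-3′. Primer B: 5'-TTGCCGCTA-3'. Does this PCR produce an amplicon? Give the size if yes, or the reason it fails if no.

Primer A (AGACGAGCCGGAGTCA) matches the top strand at positions 16–31; it acts as a forward primer.
Primer B's reverse complement is TAGCGGCAA, matching the top strand at positions 134–142; it acts as a reverse primer.
The 3' ends face each other across positions 16–142, giving a 127 bp product.

Yes — a 127 bp product.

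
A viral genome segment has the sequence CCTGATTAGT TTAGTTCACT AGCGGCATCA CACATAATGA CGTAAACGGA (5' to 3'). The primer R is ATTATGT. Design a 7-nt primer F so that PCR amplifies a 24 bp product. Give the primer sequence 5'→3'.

The reverse primer's reverse complement ACATAAT matches the template at positions 32–38, so the product ends at position 38.
A 24 bp product then starts at position 38 − 24 + 1 = 15.
The forward primer is identical to the top strand there: TTCACTA.

5'-TTCACTA-3'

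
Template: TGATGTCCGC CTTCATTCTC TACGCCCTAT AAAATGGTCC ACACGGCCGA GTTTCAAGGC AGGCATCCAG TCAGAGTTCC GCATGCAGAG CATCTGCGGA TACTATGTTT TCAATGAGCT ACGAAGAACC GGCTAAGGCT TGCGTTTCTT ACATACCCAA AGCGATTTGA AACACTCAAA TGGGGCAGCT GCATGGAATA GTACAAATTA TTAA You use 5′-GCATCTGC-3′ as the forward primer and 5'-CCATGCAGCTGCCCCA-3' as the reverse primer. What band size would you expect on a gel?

107 bp

Scanning the template, GCATCTGC occurs at positions 90–97; this primer anneals to the bottom strand there with its 3' end pointing downstream.
Reverse complement of the reverse primer: TGGGGCAGCTGCATGG. This occurs on the top strand at positions 181–196.
The product runs from position 90 to position 196, so its length is 196 − 90 + 1 = 107 bp.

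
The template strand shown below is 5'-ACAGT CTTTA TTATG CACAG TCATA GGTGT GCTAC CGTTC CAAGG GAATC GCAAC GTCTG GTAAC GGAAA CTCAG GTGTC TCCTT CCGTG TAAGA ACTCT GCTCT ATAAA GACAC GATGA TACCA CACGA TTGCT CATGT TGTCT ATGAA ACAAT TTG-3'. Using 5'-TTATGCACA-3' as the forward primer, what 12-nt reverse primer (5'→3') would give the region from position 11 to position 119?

5'-CATCGTGTCTTT-3'

The product's 3' end on the top strand is position 119.
The reverse primer anneals to the top strand over positions 108–119, i.e. to AAAGACACGATG.
Its sequence written 5'→3' is the reverse complement: CATCGTGTCTTT.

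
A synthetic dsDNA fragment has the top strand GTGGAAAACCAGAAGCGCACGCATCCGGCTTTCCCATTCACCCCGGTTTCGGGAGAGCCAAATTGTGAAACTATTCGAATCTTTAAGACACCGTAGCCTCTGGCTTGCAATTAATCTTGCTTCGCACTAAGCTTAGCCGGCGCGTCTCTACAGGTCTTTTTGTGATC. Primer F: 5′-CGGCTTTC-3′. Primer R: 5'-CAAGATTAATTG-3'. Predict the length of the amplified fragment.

94 bp

The forward primer matches the template at positions 26–33.
Taking the reverse complement of CAAGATTAATTG gives CAATTAATCTTG, found at positions 108–119 on the template; the primer anneals here to the top strand with its 3' end pointing upstream.
Product length = (reverse-primer end) − (forward-primer start) + 1 = 119 − 26 + 1 = 94 bp.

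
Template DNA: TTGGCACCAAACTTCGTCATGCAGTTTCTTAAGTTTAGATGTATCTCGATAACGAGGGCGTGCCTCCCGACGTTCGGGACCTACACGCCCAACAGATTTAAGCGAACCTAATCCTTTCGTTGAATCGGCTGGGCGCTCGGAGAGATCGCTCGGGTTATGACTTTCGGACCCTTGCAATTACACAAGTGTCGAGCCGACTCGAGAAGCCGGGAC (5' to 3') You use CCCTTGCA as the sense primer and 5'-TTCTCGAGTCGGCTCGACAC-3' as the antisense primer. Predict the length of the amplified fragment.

37 bp

The forward primer matches the template at positions 169–176.
The reverse primer's reverse complement is GTGTCGAGCCGACTCGAGAA, which matches the template at positions 186–205.
Product length = (reverse-primer end) − (forward-primer start) + 1 = 205 − 169 + 1 = 37 bp.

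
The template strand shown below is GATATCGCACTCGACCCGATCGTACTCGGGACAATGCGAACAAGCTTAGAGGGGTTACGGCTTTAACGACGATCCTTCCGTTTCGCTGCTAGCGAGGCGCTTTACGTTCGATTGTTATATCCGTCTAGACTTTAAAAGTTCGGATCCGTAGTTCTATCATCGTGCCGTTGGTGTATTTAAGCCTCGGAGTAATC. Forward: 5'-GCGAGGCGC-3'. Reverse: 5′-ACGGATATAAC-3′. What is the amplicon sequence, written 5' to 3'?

5'-GCGAGGCGCTTTACGTTCGATTGTTATATCCGT-3'

Scanning the template, GCGAGGCGC occurs at positions 92–100; this primer anneals to the bottom strand there with its 3' end pointing downstream.
The reverse primer's reverse complement is GTTATATCCGT, which matches the template at positions 114–124.
The product is the template from position 92 through 124 (33 bp).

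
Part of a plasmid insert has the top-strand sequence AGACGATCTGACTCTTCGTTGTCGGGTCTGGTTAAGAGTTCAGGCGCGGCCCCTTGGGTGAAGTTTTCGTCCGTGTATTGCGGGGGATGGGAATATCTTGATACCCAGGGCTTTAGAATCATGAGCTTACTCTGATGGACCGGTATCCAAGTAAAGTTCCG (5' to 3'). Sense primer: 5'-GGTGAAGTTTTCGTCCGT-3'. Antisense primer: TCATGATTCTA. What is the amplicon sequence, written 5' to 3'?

Forward primer GGTGAAGTTTTCGTCCGT is found on the top strand at positions 57–74.
Reverse complement of the reverse primer: TAGAATCATGA. This occurs on the top strand at positions 114–124.
The product is the template from position 57 through 124 (68 bp).

5'-GGTGAAGTTTTCGTCCGTGTATTGCGGGGGATGGGAATATCTTGATACCCAGGGCTTTAGAATCATGA-3'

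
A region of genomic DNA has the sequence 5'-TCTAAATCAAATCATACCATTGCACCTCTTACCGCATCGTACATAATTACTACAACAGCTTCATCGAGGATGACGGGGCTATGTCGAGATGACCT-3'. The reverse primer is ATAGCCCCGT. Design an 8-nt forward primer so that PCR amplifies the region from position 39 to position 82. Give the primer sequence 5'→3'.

5'-GTACATAA-3'

The reverse primer's reverse complement ACGGGGCTAT matches the template at positions 73–82; the product starts at position 39.
The forward primer is identical to the top strand over positions 39–46: GTACATAA.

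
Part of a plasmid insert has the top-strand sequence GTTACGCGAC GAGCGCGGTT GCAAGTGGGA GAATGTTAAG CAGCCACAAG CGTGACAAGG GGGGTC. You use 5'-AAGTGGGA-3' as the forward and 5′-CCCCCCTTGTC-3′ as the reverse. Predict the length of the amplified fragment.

Scanning the template, AAGTGGGA occurs at positions 23–30; this primer anneals to the bottom strand there with its 3' end pointing downstream.
Reverse complement of the reverse primer: GACAAGGGGGG. This occurs on the top strand at positions 54–64.
The product runs from position 23 to position 64, so its length is 64 − 23 + 1 = 42 bp.

42 bp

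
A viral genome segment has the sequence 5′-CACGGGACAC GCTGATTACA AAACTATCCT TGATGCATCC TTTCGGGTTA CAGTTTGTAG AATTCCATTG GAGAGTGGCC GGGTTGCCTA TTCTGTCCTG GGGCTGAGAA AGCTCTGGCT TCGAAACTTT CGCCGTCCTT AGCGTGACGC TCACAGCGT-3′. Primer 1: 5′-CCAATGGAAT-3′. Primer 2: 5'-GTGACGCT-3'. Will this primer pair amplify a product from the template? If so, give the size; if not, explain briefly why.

No product — the primers' 3' ends point away from each other.

Primer 1 (CCAATGGAAT) has reverse complement ATTCCATTGG, which matches the top strand at positions 62–71; primer 1 anneals to the top strand there with its 3' end pointing upstream toward position 62.
Primer 2 (GTGACGCT) matches the top strand directly at positions 144–151; it anneals to the bottom strand with its 3' end pointing downstream toward position 151.
The 3' ends diverge (primer 1 extends toward position 1, primer 2 toward position 159), so the primers never converge on a shared product.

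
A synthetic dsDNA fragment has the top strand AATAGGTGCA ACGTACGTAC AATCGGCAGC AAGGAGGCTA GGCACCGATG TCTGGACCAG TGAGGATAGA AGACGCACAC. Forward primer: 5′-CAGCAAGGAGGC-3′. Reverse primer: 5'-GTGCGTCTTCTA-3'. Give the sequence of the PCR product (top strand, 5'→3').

Forward primer CAGCAAGGAGGC is found on the top strand at positions 27–38.
Reverse complement of the reverse primer: TAGAAGACGCAC. This occurs on the top strand at positions 67–78.
The product is the template from position 27 through 78 (52 bp).

5'-CAGCAAGGAGGCTAGGCACCGATGTCTGGACCAGTGAGGATAGAAGACGCAC-3'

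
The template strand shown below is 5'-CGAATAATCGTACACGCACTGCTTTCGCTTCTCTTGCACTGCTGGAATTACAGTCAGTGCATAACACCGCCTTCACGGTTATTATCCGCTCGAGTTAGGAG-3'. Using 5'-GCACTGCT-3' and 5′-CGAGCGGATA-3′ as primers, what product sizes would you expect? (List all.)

77 bp, 57 bp

The forward primer GCACTGCT matches the top strand at positions 16–23, 36–43.
The reverse primer's reverse complement is TATCCGCTCG, matching at positions 83–92.
Each forward site pairs with the reverse site to give a product ending at position 92: sizes 77, 57 bp.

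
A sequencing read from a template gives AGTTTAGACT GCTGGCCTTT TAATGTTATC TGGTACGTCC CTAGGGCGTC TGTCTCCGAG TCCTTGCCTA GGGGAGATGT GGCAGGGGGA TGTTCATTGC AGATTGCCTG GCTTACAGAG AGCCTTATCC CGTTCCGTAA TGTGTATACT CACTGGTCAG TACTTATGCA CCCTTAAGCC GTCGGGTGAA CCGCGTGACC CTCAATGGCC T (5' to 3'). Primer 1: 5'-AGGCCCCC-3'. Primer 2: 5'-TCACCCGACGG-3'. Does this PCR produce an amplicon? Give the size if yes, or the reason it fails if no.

No product — primer 1 has no binding site in the template.

Primer 1 (AGGCCCCC) does not match the top strand, and its reverse complement GGGGGCCT does not match either.
With no annealing site for primer 1, no amplification occurs.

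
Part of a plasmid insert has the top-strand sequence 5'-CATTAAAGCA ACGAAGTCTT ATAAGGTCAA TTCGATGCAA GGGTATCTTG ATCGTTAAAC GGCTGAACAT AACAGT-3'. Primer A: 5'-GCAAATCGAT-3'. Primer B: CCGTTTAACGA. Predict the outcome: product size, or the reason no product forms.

Primer A (GCAAATCGAT) does not match the top strand, and its reverse complement ATCGATTTGC does not match either.
With no annealing site for primer A, no amplification occurs.

No product — primer A has no binding site in the template.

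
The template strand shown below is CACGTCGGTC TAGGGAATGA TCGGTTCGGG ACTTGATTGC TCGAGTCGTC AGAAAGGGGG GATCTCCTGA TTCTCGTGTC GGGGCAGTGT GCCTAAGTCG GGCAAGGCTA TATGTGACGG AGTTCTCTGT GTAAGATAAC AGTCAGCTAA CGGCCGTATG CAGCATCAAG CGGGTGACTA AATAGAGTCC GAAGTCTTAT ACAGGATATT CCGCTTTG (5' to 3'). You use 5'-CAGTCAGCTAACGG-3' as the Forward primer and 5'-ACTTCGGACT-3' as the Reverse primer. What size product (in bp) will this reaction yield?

56 bp

The forward primer matches the template at positions 140–153.
Taking the reverse complement of ACTTCGGACT gives AGTCCGAAGT, found at positions 186–195 on the template; the primer anneals here to the top strand with its 3' end pointing upstream.
Product length = (reverse-primer end) − (forward-primer start) + 1 = 195 − 140 + 1 = 56 bp.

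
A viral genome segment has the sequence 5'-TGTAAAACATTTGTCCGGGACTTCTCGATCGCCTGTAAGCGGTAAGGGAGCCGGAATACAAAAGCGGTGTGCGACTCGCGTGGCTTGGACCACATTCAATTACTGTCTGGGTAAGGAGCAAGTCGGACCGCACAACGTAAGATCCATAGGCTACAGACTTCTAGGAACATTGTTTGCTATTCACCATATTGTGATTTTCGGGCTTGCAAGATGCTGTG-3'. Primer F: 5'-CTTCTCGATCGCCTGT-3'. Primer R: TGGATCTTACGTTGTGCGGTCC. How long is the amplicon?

126 bp

Forward primer CTTCTCGATCGCCTGT is found on the top strand at positions 21–36.
Taking the reverse complement of TGGATCTTACGTTGTGCGGTCC gives GGACCGCACAACGTAAGATCCA, found at positions 125–146 on the template; the primer anneals here to the top strand with its 3' end pointing upstream.
The product runs from position 21 to position 146, so its length is 146 − 21 + 1 = 126 bp.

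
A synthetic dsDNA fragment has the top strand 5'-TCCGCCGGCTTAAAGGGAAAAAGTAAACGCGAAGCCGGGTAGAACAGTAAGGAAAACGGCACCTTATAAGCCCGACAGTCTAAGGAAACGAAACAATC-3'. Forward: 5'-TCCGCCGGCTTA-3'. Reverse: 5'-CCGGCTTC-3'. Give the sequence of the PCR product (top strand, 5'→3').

The forward primer matches the template at positions 1–12.
Taking the reverse complement of CCGGCTTC gives GAAGCCGG, found at positions 31–38 on the template; the primer anneals here to the top strand with its 3' end pointing upstream.
The product is the template from position 1 through 38 (38 bp).

5'-TCCGCCGGCTTAAAGGGAAAAAGTAAACGCGAAGCCGG-3'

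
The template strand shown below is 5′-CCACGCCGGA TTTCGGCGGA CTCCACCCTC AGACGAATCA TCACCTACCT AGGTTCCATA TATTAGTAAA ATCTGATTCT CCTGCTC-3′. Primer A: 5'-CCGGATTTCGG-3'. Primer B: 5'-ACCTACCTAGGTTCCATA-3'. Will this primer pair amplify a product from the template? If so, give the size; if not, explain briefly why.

No product — both primers anneal to the same strand and extend in the same direction.

Primer A (CCGGATTTCGG) matches the top strand at positions 6–16 (3' end points downstream).
Primer B (ACCTACCTAGGTTCCATA) also matches the top strand directly, at positions 43–60 — its reverse complement TATGGAACCTAGGTAGGT is not present.
Both primers anneal to the bottom strand with 3' ends pointing the same way, so neither can prime synthesis back toward the other.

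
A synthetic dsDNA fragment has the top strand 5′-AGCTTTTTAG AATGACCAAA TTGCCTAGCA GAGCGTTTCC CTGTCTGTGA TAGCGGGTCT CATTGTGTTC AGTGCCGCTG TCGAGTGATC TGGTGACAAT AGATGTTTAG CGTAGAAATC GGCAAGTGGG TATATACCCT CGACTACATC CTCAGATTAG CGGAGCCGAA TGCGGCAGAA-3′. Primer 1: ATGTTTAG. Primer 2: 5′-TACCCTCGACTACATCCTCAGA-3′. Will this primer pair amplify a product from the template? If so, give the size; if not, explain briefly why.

Primer 1 (ATGTTTAG) matches the top strand at positions 103–110 (3' end points downstream).
Primer 2 (TACCCTCGACTACATCCTCAGA) also matches the top strand directly, at positions 135–156 — its reverse complement TCTGAGGATGTAGTCGAGGGTA is not present.
Both primers anneal to the bottom strand with 3' ends pointing the same way, so neither can prime synthesis back toward the other.

No product — both primers anneal to the same strand and extend in the same direction.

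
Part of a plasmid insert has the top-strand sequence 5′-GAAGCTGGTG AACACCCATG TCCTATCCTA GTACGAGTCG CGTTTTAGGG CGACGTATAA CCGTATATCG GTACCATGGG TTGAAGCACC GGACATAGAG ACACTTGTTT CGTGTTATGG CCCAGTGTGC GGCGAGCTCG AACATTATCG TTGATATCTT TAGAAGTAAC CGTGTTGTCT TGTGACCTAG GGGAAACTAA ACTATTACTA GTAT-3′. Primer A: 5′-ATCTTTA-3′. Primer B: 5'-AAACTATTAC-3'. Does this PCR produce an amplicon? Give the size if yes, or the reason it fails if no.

No product — both primers anneal to the same strand and extend in the same direction.

Primer A (ATCTTTA) matches the top strand at positions 156–162 (3' end points downstream).
Primer B (AAACTATTAC) also matches the top strand directly, at positions 199–208 — its reverse complement GTAATAGTTT is not present.
Both primers anneal to the bottom strand with 3' ends pointing the same way, so neither can prime synthesis back toward the other.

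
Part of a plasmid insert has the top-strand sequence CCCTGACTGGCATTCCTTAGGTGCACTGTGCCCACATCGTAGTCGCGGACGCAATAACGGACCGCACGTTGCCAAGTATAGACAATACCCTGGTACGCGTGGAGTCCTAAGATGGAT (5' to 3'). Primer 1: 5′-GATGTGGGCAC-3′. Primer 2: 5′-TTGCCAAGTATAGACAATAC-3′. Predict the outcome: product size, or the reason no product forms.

No product — the primers' 3' ends point away from each other.

Primer 1 (GATGTGGGCAC) has reverse complement GTGCCCACATC, which matches the top strand at positions 28–38; primer 1 anneals to the top strand there with its 3' end pointing upstream toward position 28.
Primer 2 (TTGCCAAGTATAGACAATAC) matches the top strand directly at positions 69–88; it anneals to the bottom strand with its 3' end pointing downstream toward position 88.
The 3' ends diverge (primer 1 extends toward position 1, primer 2 toward position 117), so the primers never converge on a shared product.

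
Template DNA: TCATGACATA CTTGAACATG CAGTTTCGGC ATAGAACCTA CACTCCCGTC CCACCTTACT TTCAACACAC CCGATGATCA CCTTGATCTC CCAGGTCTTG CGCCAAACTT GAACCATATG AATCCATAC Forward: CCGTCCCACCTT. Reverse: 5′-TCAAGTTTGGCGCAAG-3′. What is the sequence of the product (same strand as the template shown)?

The forward primer matches the template at positions 46–57.
The reverse primer's reverse complement is CTTGCGCCAAACTTGA, which matches the template at positions 97–112.
The product is the template from position 46 through 112 (67 bp).

5'-CCGTCCCACCTTACTTTCAACACACCCGATGATCACCTTGATCTCCCAGGTCTTGCGCCAAACTTGA-3'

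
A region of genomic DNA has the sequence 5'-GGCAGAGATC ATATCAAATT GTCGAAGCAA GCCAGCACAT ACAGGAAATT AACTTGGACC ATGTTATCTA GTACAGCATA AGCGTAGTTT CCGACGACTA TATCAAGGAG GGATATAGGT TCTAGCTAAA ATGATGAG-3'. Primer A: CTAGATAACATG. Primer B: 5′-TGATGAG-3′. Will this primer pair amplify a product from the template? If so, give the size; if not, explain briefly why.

No product — the primers' 3' ends point away from each other.

Primer A (CTAGATAACATG) has reverse complement CATGTTATCTAG, which matches the top strand at positions 60–71; primer A anneals to the top strand there with its 3' end pointing upstream toward position 60.
Primer B (TGATGAG) matches the top strand directly at positions 132–138; it anneals to the bottom strand with its 3' end pointing downstream toward position 138.
The 3' ends diverge (primer A extends toward position 1, primer B toward position 138), so the primers never converge on a shared product.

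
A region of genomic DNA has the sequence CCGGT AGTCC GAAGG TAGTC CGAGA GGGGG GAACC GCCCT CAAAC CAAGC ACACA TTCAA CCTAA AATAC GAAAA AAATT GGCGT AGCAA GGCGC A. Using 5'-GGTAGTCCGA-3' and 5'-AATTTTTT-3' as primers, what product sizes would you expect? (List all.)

The forward primer GGTAGTCCGA matches the top strand at positions 3–12, 14–23.
The reverse primer's reverse complement is AAAAAATT, matching at positions 73–80.
Each forward site pairs with the reverse site to give a product ending at position 80: sizes 78, 67 bp.

78 bp, 67 bp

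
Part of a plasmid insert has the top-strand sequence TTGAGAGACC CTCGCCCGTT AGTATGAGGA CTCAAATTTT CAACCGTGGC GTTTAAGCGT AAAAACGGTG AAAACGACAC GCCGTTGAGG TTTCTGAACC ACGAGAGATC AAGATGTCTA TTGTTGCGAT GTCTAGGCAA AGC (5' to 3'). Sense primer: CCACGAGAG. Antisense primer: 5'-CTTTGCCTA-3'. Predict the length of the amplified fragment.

The forward primer matches the template at positions 99–107.
Reverse complement of the reverse primer: TAGGCAAAG. This occurs on the top strand at positions 134–142.
The product runs from position 99 to position 142, so its length is 142 − 99 + 1 = 44 bp.

44 bp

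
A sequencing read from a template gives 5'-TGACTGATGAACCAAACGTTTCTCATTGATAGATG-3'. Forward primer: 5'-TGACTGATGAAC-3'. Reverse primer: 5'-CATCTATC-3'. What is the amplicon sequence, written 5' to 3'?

5'-TGACTGATGAACCAAACGTTTCTCATTGATAGATG-3'

Forward primer TGACTGATGAAC is found on the top strand at positions 1–12.
Reverse complement of the reverse primer: GATAGATG. This occurs on the top strand at positions 28–35.
The product is the template from position 1 through 35 (35 bp).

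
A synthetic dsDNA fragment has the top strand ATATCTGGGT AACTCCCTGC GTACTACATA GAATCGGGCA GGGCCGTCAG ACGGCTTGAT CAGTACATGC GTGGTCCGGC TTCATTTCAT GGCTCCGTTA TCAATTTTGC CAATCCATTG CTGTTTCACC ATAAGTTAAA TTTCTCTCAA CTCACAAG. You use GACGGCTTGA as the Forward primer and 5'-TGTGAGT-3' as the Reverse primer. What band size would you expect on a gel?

107 bp

Scanning the template, GACGGCTTGA occurs at positions 50–59; this primer anneals to the bottom strand there with its 3' end pointing downstream.
Reverse complement of the reverse primer: ACTCACA. This occurs on the top strand at positions 150–156.
Amplicon spans positions 50–156: 107 bp.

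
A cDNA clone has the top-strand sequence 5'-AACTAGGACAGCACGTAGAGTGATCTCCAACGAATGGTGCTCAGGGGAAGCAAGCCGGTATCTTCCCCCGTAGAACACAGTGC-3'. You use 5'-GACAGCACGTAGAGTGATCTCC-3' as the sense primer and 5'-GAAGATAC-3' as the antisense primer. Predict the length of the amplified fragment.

59 bp

Scanning the template, GACAGCACGTAGAGTGATCTCC occurs at positions 7–28; this primer anneals to the bottom strand there with its 3' end pointing downstream.
Taking the reverse complement of GAAGATAC gives GTATCTTC, found at positions 58–65 on the template; the primer anneals here to the top strand with its 3' end pointing upstream.
Product length = (reverse-primer end) − (forward-primer start) + 1 = 65 − 7 + 1 = 59 bp.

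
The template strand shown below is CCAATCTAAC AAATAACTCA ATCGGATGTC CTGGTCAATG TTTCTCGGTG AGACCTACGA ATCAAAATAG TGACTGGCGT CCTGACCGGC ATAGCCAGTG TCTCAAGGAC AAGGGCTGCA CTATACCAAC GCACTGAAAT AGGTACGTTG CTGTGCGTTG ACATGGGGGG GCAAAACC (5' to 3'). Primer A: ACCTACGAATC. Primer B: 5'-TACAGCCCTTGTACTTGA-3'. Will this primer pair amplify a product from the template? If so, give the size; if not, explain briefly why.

No product — primer B has no binding site in the template.

Primer B (TACAGCCCTTGTACTTGA) does not match the top strand, and its reverse complement TCAAGTACAAGGGCTGTA does not match either.
With no annealing site for primer B, no amplification occurs.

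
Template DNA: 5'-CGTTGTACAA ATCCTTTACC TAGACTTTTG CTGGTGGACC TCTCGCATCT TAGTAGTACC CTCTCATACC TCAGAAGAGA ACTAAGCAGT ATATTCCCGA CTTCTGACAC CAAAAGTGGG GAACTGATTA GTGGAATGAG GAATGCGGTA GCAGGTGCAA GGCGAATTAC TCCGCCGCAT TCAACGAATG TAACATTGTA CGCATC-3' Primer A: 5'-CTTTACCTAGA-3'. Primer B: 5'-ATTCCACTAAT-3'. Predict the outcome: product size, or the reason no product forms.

Primer A (CTTTACCTAGA) matches the top strand at positions 14–24; it acts as a forward primer.
Primer B's reverse complement is ATTAGTGGAAT, matching the top strand at positions 127–137; it acts as a reverse primer.
The 3' ends face each other across positions 14–137, giving a 124 bp product.

Yes — a 124 bp product.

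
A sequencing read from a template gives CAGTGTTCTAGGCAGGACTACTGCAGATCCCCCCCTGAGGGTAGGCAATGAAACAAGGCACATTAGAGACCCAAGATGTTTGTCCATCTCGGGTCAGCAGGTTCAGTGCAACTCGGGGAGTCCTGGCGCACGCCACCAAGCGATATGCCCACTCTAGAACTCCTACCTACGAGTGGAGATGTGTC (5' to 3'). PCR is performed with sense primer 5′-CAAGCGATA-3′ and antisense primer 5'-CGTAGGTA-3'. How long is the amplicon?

Scanning the template, CAAGCGATA occurs at positions 137–145; this primer anneals to the bottom strand there with its 3' end pointing downstream.
Taking the reverse complement of CGTAGGTA gives TACCTACG, found at positions 164–171 on the template; the primer anneals here to the top strand with its 3' end pointing upstream.
The product runs from position 137 to position 171, so its length is 171 − 137 + 1 = 35 bp.

35 bp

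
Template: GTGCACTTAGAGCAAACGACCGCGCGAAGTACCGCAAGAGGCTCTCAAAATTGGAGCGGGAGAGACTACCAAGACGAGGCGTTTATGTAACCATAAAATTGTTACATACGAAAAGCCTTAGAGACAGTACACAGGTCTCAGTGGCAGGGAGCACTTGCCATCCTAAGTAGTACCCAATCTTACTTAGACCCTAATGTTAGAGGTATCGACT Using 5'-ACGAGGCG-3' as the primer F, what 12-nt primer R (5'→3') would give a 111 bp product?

5'-AGTAAGATTGGG-3'

The forward primer binds at positions 74–81, so a 111 bp product ends at position 74 + 111 − 1 = 184.
The reverse primer anneals to the top strand over positions 173–184, i.e. to CCCAATCTTACT.
Its sequence written 5'→3' is the reverse complement: AGTAAGATTGGG.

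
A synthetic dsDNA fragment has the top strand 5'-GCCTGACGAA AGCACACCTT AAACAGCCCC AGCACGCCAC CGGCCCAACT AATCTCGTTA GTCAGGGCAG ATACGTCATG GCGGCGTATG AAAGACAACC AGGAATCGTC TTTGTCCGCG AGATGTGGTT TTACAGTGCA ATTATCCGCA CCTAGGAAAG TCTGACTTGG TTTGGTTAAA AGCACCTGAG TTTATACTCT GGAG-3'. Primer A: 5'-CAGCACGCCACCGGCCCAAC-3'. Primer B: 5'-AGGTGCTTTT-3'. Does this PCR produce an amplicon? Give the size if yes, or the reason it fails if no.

Yes — a 158 bp product.

Primer A (CAGCACGCCACCGGCCCAAC) matches the top strand at positions 30–49; it acts as a forward primer.
Primer B's reverse complement is AAAAGCACCT, matching the top strand at positions 178–187; it acts as a reverse primer.
The 3' ends face each other across positions 30–187, giving a 158 bp product.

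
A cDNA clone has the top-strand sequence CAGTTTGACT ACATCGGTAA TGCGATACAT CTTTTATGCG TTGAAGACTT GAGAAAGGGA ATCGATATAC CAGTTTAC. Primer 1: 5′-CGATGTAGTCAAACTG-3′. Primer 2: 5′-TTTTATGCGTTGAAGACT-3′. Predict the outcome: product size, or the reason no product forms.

Primer 1 (CGATGTAGTCAAACTG) has reverse complement CAGTTTGACTACATCG, which matches the top strand at positions 1–16; primer 1 anneals to the top strand there with its 3' end pointing upstream toward position 1.
Primer 2 (TTTTATGCGTTGAAGACT) matches the top strand directly at positions 32–49; it anneals to the bottom strand with its 3' end pointing downstream toward position 49.
The 3' ends diverge (primer 1 extends toward position 1, primer 2 toward position 78), so the primers never converge on a shared product.

No product — the primers' 3' ends point away from each other.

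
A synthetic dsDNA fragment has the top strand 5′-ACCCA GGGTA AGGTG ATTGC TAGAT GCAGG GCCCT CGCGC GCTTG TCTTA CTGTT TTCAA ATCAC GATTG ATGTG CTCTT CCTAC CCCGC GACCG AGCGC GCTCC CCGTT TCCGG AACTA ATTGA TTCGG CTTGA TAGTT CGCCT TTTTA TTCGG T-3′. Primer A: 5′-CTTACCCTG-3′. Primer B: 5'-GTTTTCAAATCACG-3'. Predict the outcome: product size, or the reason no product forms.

No product — the primers' 3' ends point away from each other.

Primer A (CTTACCCTG) has reverse complement CAGGGTAAG, which matches the top strand at positions 4–12; primer A anneals to the top strand there with its 3' end pointing upstream toward position 4.
Primer B (GTTTTCAAATCACG) matches the top strand directly at positions 53–66; it anneals to the bottom strand with its 3' end pointing downstream toward position 66.
The 3' ends diverge (primer A extends toward position 1, primer B toward position 156), so the primers never converge on a shared product.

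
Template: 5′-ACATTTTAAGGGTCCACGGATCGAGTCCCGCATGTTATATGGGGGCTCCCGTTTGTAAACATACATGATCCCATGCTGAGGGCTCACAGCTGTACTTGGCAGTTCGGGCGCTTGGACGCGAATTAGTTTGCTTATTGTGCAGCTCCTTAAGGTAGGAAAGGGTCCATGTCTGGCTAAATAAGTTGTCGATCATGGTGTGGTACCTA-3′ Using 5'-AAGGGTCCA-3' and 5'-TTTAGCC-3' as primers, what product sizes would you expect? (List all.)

171 bp, 21 bp

The forward primer AAGGGTCCA matches the top strand at positions 8–16, 158–166.
The reverse primer's reverse complement is GGCTAAA, matching at positions 172–178.
Each forward site pairs with the reverse site to give a product ending at position 178: sizes 171, 21 bp.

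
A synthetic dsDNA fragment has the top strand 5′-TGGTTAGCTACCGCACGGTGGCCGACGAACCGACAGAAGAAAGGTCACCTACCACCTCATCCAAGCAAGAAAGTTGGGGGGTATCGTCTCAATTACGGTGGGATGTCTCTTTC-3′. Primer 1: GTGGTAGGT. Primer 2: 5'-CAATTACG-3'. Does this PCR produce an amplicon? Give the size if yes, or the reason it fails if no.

No product — the primers' 3' ends point away from each other.

Primer 1 (GTGGTAGGT) has reverse complement ACCTACCAC, which matches the top strand at positions 47–55; primer 1 anneals to the top strand there with its 3' end pointing upstream toward position 47.
Primer 2 (CAATTACG) matches the top strand directly at positions 90–97; it anneals to the bottom strand with its 3' end pointing downstream toward position 97.
The 3' ends diverge (primer 1 extends toward position 1, primer 2 toward position 113), so the primers never converge on a shared product.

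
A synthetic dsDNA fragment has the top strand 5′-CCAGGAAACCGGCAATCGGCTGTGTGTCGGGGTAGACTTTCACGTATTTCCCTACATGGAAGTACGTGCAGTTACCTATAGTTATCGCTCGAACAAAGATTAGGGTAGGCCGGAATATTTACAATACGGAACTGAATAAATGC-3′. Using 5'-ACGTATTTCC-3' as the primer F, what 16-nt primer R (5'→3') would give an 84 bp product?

The forward primer binds at positions 42–51, so an 84 bp product ends at position 42 + 84 − 1 = 125.
The reverse primer anneals to the top strand over positions 110–125, i.e. to CCGGAATATTTACAAT.
Its sequence written 5'→3' is the reverse complement: ATTGTAAATATTCCGG.

5'-ATTGTAAATATTCCGG-3'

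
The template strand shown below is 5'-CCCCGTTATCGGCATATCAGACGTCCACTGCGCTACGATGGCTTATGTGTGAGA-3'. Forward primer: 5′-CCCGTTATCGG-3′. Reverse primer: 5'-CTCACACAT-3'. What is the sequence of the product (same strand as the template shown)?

Scanning the template, CCCGTTATCGG occurs at positions 2–12; this primer anneals to the bottom strand there with its 3' end pointing downstream.
Taking the reverse complement of CTCACACAT gives ATGTGTGAG, found at positions 45–53 on the template; the primer anneals here to the top strand with its 3' end pointing upstream.
The product is the template from position 2 through 53 (52 bp).

5'-CCCGTTATCGGCATATCAGACGTCCACTGCGCTACGATGGCTTATGTGTGAG-3'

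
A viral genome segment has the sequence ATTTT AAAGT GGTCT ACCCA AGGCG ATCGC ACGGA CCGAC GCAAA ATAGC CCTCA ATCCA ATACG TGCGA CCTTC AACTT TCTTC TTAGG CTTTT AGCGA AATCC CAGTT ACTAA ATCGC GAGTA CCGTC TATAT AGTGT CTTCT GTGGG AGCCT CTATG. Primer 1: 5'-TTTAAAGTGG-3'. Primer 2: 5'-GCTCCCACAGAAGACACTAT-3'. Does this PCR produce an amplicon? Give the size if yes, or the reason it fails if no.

Primer 1 (TTTAAAGTGG) matches the top strand at positions 3–12; it acts as a forward primer.
Primer 2's reverse complement is ATAGTGTCTTCTGTGGGAGC, matching the top strand at positions 134–153; it acts as a reverse primer.
The 3' ends face each other across positions 3–153, giving a 151 bp product.

Yes — a 151 bp product.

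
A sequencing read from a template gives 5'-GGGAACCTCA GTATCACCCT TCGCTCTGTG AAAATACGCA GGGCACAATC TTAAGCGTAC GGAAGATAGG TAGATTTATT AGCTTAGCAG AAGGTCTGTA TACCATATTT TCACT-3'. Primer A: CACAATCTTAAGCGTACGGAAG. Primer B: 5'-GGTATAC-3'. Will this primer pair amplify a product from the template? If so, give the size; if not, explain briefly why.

Primer A (CACAATCTTAAGCGTACGGAAG) matches the top strand at positions 44–65; it acts as a forward primer.
Primer B's reverse complement is GTATACC, matching the top strand at positions 98–104; it acts as a reverse primer.
The 3' ends face each other across positions 44–104, giving a 61 bp product.

Yes — a 61 bp product.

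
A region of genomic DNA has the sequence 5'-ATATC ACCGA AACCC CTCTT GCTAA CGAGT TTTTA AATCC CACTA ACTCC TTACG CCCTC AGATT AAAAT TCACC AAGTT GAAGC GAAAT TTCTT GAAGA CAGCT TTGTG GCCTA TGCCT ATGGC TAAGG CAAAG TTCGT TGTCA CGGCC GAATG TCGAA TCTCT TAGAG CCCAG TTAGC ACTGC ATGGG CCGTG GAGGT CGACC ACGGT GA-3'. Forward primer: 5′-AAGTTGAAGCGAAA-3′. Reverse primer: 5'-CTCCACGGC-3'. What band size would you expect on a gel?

The forward primer matches the template at positions 76–89.
Taking the reverse complement of CTCCACGGC gives GCCGTGGAG, found at positions 190–198 on the template; the primer anneals here to the top strand with its 3' end pointing upstream.
Amplicon spans positions 76–198: 123 bp.

123 bp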